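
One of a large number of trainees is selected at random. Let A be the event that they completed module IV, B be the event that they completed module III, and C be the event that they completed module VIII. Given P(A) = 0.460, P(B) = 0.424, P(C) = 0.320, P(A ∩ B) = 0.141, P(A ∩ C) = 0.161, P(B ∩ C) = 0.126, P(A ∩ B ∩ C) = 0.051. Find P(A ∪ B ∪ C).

0.827

By inclusion-exclusion,
P(A ∪ B ∪ C) = 0.460 + 0.424 + 0.320 − 0.141 − 0.161 − 0.126 + 0.051 = 0.827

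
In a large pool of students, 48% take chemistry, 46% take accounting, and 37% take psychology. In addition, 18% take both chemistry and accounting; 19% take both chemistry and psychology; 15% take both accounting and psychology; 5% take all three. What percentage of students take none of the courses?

16%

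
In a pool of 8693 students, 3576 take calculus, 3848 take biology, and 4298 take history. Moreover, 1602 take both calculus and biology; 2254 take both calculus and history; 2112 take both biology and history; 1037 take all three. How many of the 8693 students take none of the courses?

1902

Inclusion–exclusion gives
N(≥1) = 3576 + 3848 + 4298 − 1602 − 2254 − 2112 + 1037 = 6791
None: 8693 − 6791 = 1902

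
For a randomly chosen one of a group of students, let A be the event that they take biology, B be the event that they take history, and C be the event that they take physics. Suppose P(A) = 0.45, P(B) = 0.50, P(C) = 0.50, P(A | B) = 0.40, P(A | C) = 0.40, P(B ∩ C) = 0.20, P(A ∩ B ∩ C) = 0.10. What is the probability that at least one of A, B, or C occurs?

P(A ∩ B) = P(B)·P(A|B) = 0.50 × 0.40 = 0.20
P(A ∩ C) = P(C)·P(A|C) = 0.50 × 0.40 = 0.20
P(A ∪ B ∪ C) = 0.45 + 0.50 + 0.50 − 0.20 − 0.20 − 0.20 + 0.10 = 0.95

0.95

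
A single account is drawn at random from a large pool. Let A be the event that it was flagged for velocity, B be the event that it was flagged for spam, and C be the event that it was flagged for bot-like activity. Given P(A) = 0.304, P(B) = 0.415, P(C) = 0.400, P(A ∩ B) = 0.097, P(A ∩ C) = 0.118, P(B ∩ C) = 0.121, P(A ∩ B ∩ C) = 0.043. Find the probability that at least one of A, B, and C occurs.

0.826

P(A ∪ B ∪ C) = 0.304 + 0.415 + 0.400 − 0.097 − 0.118 − 0.121 + 0.043 = 0.826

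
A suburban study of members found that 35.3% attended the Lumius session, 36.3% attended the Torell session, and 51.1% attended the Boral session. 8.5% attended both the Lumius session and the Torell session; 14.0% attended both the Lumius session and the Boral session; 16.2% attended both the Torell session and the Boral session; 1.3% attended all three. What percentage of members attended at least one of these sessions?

85.3%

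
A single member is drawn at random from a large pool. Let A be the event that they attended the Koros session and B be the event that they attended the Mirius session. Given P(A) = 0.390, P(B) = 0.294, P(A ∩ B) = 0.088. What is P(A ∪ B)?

0.596

Using inclusion–exclusion:
P(A ∪ B) = 0.390 + 0.294 − 0.088 = 0.596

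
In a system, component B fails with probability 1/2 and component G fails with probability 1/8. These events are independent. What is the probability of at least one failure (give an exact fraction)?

P(none) = (1 − 1/2) × (1 − 1/8) = 1/2 × 7/8 = 7/16
P(at least one) = 1 − 7/16 = 9/16

9/16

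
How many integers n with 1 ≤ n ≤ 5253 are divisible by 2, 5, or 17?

3275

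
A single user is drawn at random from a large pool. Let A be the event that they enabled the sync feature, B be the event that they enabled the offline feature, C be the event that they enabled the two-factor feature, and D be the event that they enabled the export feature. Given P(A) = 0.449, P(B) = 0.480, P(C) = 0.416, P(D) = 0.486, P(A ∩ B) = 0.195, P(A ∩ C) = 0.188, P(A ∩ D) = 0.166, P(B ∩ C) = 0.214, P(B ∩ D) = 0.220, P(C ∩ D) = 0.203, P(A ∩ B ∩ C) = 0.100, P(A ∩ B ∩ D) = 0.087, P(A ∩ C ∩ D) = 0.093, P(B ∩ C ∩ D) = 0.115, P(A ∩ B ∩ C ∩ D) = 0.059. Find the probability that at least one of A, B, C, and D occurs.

Inclusion–exclusion gives
P(A ∪ B ∪ C ∪ D) = 0.449 + 0.480 + 0.416 + 0.486 − 0.195 − 0.188 − 0.166 − 0.214 − 0.220 − 0.203 + 0.100 + 0.087 + 0.093 + 0.115 − 0.059 = 0.981

0.981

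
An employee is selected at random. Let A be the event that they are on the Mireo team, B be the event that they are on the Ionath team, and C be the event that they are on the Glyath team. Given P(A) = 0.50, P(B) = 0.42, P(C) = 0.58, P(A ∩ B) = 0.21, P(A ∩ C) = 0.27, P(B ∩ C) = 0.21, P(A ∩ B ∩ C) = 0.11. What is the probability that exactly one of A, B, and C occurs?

0.45

P(exactly one) = 0.50 + 0.42 + 0.58 − 2·0.21 − 2·0.27 − 2·0.21 + 3·0.11 = 0.45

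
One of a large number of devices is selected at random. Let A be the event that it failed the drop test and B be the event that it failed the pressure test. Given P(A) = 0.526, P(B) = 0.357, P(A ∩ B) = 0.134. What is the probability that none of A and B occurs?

0.251

By inclusion-exclusion,
P(A ∪ B) = 0.526 + 0.357 − 0.134 = 0.749
P(none) = 1 − 0.749 = 0.251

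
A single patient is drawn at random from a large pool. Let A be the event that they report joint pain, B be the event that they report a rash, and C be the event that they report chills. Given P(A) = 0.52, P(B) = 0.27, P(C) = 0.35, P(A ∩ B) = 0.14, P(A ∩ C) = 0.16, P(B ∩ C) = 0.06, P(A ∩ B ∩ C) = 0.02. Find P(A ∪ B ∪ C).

Apply inclusion-exclusion:
P(A ∪ B ∪ C) = 0.52 + 0.27 + 0.35 − 0.14 − 0.16 − 0.06 + 0.02 = 0.80

0.80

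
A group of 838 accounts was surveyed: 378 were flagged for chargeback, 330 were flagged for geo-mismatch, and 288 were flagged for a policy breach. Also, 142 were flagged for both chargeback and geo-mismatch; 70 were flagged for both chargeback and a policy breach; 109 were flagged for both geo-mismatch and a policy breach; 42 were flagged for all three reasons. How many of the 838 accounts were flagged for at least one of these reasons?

717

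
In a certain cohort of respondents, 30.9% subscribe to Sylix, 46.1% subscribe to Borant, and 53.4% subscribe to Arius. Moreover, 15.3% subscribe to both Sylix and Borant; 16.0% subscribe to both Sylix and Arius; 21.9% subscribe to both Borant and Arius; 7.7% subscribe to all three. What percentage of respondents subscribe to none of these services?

15.1%

Apply inclusion-exclusion:
P(≥1) = 30.9 + 46.1 + 53.4 − 15.3 − 16.0 − 21.9 + 7.7 = 84.9%
P(none) = 100% − 84.9% = 15.1%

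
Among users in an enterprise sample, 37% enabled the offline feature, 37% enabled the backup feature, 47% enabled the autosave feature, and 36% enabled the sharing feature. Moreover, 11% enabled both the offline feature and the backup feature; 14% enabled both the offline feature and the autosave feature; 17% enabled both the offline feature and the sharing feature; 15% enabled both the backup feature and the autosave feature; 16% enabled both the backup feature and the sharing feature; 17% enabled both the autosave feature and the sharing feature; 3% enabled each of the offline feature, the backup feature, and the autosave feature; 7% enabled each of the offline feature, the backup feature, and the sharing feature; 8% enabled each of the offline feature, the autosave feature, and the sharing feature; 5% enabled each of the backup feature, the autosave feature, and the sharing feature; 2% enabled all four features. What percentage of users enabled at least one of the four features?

88%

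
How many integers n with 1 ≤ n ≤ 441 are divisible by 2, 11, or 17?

252

By inclusion-exclusion,
220 + 40 + 25 − 20 − 12 − 2 + 1 = 252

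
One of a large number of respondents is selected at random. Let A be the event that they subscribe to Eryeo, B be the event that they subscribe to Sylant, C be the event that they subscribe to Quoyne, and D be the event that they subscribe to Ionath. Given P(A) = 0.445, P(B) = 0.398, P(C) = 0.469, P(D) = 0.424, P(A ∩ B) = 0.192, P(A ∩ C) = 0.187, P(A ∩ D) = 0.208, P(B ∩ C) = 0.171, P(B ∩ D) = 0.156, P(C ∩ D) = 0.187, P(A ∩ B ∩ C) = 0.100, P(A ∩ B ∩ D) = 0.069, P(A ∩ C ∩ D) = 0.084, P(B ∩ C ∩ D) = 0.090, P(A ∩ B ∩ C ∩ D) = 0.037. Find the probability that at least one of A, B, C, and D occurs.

0.941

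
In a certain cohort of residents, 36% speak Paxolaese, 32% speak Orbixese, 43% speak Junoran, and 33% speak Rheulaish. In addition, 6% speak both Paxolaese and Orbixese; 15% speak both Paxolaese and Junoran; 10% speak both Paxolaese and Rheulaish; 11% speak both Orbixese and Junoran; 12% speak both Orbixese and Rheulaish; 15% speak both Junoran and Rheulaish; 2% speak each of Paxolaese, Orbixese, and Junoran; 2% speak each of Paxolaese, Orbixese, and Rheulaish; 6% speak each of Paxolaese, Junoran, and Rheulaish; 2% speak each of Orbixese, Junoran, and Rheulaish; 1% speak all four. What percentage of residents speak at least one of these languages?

86%

Apply inclusion-exclusion:
P(≥1) = 36 + 32 + 43 + 33 − 6 − 15 − 10 − 11 − 12 − 15 + 2 + 2 + 6 + 2 − 1 = 86%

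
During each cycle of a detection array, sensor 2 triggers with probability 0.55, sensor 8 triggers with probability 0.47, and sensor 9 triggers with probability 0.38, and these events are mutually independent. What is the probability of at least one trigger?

P(none) = (1 − 0.55) × (1 − 0.47) × (1 − 0.38) = 0.45 × 0.53 × 0.62 = 0.14787
P(at least one) = 1 − 0.14787 = 0.85213

0.85213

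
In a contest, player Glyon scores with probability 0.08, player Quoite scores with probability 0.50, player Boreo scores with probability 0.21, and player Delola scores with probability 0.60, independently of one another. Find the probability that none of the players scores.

0.14536

P(none) = (1 − 0.08) × (1 − 0.50) × (1 − 0.21) × (1 − 0.60) = 0.92 × 0.50 × 0.79 × 0.40 = 0.14536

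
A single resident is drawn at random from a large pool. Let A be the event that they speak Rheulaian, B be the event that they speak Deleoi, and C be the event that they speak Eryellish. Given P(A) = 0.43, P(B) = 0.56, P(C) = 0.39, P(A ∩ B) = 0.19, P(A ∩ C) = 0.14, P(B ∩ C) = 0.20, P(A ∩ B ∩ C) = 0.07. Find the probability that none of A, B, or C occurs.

P(A ∪ B ∪ C) = 0.43 + 0.56 + 0.39 − 0.19 − 0.14 − 0.20 + 0.07 = 0.92
P(none) = 1 − 0.92 = 0.08

0.08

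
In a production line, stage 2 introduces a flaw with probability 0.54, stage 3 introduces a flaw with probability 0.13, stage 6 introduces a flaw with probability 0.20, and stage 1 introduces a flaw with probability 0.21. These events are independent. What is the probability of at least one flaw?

P(none) = (1 − 0.54) × (1 − 0.13) × (1 − 0.20) × (1 − 0.21) = 0.46 × 0.87 × 0.80 × 0.79 = 0.2529264
P(at least one) = 1 − 0.2529264 = 0.7470736

0.7470736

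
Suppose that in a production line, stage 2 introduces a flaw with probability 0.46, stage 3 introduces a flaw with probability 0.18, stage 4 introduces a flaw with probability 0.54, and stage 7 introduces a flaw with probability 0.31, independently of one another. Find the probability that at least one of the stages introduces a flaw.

0.85945528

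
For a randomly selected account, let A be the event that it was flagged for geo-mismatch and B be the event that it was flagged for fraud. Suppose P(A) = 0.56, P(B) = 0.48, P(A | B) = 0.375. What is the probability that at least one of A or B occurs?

P(A ∩ B) = P(B)·P(A|B) = 0.48 × 0.375 = 0.18
By inclusion–exclusion:
P(A ∪ B) = 0.56 + 0.48 − 0.18 = 0.86

0.86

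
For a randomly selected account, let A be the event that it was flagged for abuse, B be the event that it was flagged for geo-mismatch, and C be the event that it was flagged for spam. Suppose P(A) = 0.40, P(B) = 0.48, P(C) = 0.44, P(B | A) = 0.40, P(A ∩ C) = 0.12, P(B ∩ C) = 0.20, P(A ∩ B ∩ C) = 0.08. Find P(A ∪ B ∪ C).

0.92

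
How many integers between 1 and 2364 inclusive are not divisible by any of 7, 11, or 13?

By inclusion-exclusion,
floor(2364/7) + floor(2364/11) + floor(2364/13) − floor(2364/77) − floor(2364/91) − floor(2364/143) + floor(2364/1001) = 337 + 214 + 181 − 30 − 25 − 16 + 2 = 663
2364 − 663 = 1701

1701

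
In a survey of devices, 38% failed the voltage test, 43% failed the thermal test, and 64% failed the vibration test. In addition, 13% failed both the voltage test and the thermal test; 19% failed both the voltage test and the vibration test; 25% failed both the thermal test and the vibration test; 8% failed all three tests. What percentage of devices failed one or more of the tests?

P(≥1) = 38 + 43 + 64 − 13 − 19 − 25 + 8 = 96%

96%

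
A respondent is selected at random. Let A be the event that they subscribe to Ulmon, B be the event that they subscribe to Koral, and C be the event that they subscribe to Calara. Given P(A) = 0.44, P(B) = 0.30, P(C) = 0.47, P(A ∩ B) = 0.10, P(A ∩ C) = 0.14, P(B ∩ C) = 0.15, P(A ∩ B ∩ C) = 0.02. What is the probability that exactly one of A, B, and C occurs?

Using the inclusion–exclusion count for exactly one event:
P(exactly one) = 0.44 + 0.30 + 0.47 − 2·0.10 − 2·0.14 − 2·0.15 + 3·0.02 = 0.49

0.49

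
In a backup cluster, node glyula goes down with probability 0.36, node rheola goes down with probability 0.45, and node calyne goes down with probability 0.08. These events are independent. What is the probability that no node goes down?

0.32384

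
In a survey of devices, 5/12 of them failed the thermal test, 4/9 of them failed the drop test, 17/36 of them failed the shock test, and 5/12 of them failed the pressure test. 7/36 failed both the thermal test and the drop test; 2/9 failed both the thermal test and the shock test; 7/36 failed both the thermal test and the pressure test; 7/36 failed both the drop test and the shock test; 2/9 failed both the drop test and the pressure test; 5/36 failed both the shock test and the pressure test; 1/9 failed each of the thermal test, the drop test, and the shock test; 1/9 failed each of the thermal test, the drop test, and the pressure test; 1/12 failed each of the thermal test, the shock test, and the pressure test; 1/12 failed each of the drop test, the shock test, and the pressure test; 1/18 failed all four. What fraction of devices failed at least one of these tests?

11/12

By inclusion–exclusion:
P(at least one) = 5/12 + 4/9 + 17/36 + 5/12 − 7/36 − 2/9 − 7/36 − 7/36 − 2/9 − 5/36 + 1/9 + 1/9 + 1/12 + 1/12 − 1/18 = 11/12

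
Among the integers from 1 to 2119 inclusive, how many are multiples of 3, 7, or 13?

1001

Inclusion–exclusion gives
706 + 302 + 163 − 100 − 54 − 23 + 7 = 1001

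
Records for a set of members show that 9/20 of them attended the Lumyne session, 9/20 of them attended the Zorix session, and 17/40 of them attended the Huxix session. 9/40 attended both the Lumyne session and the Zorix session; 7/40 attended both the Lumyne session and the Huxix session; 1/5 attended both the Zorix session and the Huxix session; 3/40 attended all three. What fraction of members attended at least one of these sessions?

Inclusion–exclusion gives
P(≥1) = 9/20 + 9/20 + 17/40 − 9/40 − 7/40 − 1/5 + 3/40 = 4/5

4/5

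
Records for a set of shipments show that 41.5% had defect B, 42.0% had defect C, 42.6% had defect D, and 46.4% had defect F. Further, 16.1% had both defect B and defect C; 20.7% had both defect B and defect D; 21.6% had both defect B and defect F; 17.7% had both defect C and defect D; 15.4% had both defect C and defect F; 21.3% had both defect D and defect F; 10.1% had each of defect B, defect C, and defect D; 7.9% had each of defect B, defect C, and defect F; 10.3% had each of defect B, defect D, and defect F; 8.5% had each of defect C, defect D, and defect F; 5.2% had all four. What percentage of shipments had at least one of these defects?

91.3%

P(union) = 41.5 + 42.0 + 42.6 + 46.4 − 16.1 − 20.7 − 21.6 − 17.7 − 15.4 − 21.3 + 10.1 + 7.9 + 10.3 + 8.5 − 5.2 = 91.3%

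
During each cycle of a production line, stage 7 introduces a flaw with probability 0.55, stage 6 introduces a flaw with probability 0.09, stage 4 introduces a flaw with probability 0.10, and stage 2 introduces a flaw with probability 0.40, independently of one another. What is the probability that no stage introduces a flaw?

0.22113

P(none) = (1 − 0.55) × (1 − 0.09) × (1 − 0.10) × (1 − 0.40) = 0.45 × 0.91 × 0.90 × 0.60 = 0.22113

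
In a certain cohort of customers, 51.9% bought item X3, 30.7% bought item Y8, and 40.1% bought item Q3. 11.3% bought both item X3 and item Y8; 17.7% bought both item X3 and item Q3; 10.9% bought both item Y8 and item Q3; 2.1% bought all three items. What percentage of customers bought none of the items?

15.1%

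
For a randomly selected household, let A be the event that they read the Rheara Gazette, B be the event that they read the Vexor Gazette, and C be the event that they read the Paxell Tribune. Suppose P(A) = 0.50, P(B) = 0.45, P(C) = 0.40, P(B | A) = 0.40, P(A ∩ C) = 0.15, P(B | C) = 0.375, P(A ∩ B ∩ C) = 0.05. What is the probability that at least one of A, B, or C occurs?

P(A ∩ B) = P(A)·P(B|A) = 0.50 × 0.40 = 0.20
P(B ∩ C) = P(C)·P(B|C) = 0.40 × 0.375 = 0.15
P(A ∪ B ∪ C) = 0.50 + 0.45 + 0.40 − 0.20 − 0.15 − 0.15 + 0.05 = 0.90

0.90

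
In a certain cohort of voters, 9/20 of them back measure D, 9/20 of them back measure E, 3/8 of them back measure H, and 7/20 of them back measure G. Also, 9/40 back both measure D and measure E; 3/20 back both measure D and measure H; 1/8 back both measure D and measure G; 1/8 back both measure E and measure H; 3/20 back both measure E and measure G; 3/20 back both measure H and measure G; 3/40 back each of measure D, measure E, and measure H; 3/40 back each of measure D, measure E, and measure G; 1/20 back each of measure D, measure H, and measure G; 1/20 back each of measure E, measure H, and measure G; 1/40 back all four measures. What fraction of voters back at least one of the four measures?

37/40

By inclusion-exclusion,
P(union) = 9/20 + 9/20 + 3/8 + 7/20 − 9/40 − 3/20 − 1/8 − 1/8 − 3/20 − 3/20 + 3/40 + 3/40 + 1/20 + 1/20 − 1/40 = 37/40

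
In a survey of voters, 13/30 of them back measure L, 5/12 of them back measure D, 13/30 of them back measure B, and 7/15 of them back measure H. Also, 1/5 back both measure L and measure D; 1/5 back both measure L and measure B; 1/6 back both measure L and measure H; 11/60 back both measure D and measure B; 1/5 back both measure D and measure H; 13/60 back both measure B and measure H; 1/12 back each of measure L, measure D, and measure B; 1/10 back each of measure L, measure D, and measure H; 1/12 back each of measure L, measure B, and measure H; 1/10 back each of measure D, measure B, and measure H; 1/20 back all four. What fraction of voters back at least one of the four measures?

Inclusion–exclusion gives
P(≥1) = 13/30 + 5/12 + 13/30 + 7/15 − 1/5 − 1/5 − 1/6 − 11/60 − 1/5 − 13/60 + 1/12 + 1/10 + 1/12 + 1/10 − 1/20 = 9/10

9/10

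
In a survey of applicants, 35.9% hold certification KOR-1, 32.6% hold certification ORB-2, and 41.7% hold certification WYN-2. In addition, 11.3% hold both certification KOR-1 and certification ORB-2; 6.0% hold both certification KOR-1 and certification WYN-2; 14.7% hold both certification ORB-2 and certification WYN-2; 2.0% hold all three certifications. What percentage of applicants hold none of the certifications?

P(union) = 35.9 + 32.6 + 41.7 − 11.3 − 6.0 − 14.7 + 2.0 = 80.2%
P(none) = 100% − 80.2% = 19.8%

19.8%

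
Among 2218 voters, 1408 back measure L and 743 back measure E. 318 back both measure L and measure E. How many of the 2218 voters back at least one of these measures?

1833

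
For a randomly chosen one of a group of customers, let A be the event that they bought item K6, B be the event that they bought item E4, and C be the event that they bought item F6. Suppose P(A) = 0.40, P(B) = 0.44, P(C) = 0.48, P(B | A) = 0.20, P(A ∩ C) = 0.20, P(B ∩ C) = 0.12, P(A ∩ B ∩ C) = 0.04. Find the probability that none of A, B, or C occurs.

0.04

P(A ∩ B) = P(A)·P(B|A) = 0.40 × 0.20 = 0.08
P(A ∪ B ∪ C) = 0.40 + 0.44 + 0.48 − 0.08 − 0.20 − 0.12 + 0.04 = 0.96
P(none) = 1 − 0.96 = 0.04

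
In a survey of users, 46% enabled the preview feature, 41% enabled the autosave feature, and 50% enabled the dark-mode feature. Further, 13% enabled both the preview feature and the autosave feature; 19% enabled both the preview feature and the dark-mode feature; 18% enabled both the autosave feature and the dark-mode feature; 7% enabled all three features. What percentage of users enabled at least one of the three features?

94%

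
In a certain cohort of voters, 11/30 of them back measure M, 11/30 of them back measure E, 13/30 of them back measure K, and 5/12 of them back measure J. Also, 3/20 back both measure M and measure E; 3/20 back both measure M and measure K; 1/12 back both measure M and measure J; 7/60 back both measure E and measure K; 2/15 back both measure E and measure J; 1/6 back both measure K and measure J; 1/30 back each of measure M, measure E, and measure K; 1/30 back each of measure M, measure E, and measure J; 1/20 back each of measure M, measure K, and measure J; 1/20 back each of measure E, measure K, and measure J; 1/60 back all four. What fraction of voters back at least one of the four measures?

P(at least one) = 11/30 + 11/30 + 13/30 + 5/12 − 3/20 − 3/20 − 1/12 − 7/60 − 2/15 − 1/6 + 1/30 + 1/30 + 1/20 + 1/20 − 1/60 = 14/15

14/15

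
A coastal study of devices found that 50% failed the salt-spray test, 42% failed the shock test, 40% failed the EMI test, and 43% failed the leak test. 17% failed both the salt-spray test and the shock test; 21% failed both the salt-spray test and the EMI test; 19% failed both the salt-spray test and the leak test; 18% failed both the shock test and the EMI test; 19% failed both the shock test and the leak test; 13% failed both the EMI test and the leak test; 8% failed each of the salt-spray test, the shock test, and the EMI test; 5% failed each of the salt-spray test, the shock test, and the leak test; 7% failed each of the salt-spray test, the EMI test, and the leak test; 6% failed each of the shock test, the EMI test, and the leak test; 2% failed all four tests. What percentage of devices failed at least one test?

By inclusion–exclusion:
P(≥1) = 50 + 42 + 40 + 43 − 17 − 21 − 19 − 18 − 19 − 13 + 8 + 5 + 7 + 6 − 2 = 92%

92%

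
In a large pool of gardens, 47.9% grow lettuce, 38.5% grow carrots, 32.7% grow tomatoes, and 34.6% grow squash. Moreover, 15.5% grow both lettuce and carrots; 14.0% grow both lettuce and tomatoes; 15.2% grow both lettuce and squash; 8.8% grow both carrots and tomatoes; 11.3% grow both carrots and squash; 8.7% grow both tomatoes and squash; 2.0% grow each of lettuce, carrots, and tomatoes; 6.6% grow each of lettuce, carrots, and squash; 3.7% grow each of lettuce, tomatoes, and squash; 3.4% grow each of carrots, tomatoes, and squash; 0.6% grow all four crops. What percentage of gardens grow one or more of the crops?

95.3%

P(union) = 47.9 + 38.5 + 32.7 + 34.6 − 15.5 − 14.0 − 15.2 − 8.8 − 11.3 − 8.7 + 2.0 + 6.6 + 3.7 + 3.4 − 0.6 = 95.3%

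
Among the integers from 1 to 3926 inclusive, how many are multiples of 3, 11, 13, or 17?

1308 + 356 + 302 + 230 − 118 − 100 − 76 − 27 − 20 − 17 + 9 + 6 + 5 + 1 − 0 = 1859

1859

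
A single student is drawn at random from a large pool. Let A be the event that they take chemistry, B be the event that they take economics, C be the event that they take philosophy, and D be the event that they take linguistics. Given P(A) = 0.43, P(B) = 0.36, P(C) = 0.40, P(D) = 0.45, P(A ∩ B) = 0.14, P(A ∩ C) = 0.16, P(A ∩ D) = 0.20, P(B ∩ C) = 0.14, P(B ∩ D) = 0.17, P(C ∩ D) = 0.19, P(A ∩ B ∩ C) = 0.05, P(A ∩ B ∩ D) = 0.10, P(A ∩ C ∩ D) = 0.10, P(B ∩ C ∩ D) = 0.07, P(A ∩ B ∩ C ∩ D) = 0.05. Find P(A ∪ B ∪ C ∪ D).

Using inclusion–exclusion:
P(A ∪ B ∪ C ∪ D) = 0.43 + 0.36 + 0.40 + 0.45 − 0.14 − 0.16 − 0.20 − 0.14 − 0.17 − 0.19 + 0.05 + 0.10 + 0.10 + 0.07 − 0.05 = 0.91

0.91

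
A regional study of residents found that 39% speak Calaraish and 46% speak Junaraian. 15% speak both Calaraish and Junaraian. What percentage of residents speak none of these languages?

30%

By inclusion-exclusion,
P(at least one) = 39 + 46 − 15 = 70%
P(none) = 100% − 70% = 30%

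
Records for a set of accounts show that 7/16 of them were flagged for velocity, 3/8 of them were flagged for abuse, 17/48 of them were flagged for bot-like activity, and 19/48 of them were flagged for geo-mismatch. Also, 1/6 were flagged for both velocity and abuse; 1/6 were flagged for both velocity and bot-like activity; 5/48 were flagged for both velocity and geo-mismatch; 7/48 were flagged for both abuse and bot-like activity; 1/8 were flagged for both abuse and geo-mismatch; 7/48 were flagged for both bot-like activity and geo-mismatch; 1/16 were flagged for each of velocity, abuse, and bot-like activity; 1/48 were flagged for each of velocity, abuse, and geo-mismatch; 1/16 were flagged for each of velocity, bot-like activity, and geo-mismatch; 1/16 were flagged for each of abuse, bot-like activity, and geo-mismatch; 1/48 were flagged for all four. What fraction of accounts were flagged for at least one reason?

Using inclusion–exclusion:
P(≥1) = 7/16 + 3/8 + 17/48 + 19/48 − 1/6 − 1/6 − 5/48 − 7/48 − 1/8 − 7/48 + 1/16 + 1/48 + 1/16 + 1/16 − 1/48 = 43/48

43/48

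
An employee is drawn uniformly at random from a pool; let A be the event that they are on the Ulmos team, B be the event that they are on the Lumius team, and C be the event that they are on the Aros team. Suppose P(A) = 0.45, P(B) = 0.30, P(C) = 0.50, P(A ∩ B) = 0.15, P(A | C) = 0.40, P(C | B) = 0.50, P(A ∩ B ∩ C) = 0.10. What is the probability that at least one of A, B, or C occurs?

0.85

P(A ∩ C) = P(C)·P(A|C) = 0.50 × 0.40 = 0.20
P(B ∩ C) = P(B)·P(C|B) = 0.30 × 0.50 = 0.15
By inclusion-exclusion,
P(A ∪ B ∪ C) = 0.45 + 0.30 + 0.50 − 0.15 − 0.20 − 0.15 + 0.10 = 0.85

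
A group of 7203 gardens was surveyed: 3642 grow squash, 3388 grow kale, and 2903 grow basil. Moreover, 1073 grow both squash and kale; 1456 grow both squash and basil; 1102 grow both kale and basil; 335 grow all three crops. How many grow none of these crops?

By inclusion–exclusion:
|union| = 3642 + 3388 + 2903 − 1073 − 1456 − 1102 + 335 = 6637
None: 7203 − 6637 = 566

566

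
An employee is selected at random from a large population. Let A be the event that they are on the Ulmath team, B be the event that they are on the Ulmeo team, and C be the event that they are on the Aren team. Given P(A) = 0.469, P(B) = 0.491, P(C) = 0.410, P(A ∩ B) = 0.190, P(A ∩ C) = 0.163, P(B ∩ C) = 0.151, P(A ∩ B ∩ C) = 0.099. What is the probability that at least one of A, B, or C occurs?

0.965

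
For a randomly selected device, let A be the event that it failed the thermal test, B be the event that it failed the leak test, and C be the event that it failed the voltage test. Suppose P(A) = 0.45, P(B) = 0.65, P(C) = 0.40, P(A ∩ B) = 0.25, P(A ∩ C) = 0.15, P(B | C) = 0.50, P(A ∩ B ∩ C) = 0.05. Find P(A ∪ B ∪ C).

P(B ∩ C) = P(C)·P(B|C) = 0.40 × 0.50 = 0.20
By inclusion–exclusion:
P(A ∪ B ∪ C) = 0.45 + 0.65 + 0.40 − 0.25 − 0.15 − 0.20 + 0.05 = 0.95

0.95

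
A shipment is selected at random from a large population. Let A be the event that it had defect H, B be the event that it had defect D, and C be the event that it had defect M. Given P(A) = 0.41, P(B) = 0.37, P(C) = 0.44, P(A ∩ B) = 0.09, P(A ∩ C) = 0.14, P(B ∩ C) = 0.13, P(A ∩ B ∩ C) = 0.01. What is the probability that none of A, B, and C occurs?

Using inclusion–exclusion:
P(A ∪ B ∪ C) = 0.41 + 0.37 + 0.44 − 0.09 − 0.14 − 0.13 + 0.01 = 0.87
P(none) = 1 − 0.87 = 0.13

0.13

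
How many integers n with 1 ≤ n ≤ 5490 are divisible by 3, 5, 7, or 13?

3175

1830 + 1098 + 784 + 422 − 366 − 261 − 140 − 156 − 84 − 60 + 52 + 28 + 20 + 12 − 4 = 3175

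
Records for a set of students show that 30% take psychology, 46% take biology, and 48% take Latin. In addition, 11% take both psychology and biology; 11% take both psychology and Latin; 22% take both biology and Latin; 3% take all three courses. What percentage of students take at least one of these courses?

P(≥1) = 30 + 46 + 48 − 11 − 11 − 22 + 3 = 83%

83%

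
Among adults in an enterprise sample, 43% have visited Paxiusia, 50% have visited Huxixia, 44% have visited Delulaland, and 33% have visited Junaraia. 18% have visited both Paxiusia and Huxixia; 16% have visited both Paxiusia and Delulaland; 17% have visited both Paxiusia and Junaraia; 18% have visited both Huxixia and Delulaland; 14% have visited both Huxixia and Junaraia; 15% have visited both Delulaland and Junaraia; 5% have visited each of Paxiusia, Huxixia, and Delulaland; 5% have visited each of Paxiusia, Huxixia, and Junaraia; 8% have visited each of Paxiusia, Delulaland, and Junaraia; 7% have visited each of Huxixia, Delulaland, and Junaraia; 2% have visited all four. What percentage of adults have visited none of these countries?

5%

P(≥1) = 43 + 50 + 44 + 33 − 18 − 16 − 17 − 18 − 14 − 15 + 5 + 5 + 8 + 7 − 2 = 95%
P(none) = 100% − 95% = 5%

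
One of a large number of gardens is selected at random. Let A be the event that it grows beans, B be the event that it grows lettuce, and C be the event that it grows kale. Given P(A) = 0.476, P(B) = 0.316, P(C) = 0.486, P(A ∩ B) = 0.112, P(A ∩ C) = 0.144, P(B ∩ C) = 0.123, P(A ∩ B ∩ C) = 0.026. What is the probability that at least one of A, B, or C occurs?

0.925

P(A ∪ B ∪ C) = 0.476 + 0.316 + 0.486 − 0.112 − 0.144 − 0.123 + 0.026 = 0.925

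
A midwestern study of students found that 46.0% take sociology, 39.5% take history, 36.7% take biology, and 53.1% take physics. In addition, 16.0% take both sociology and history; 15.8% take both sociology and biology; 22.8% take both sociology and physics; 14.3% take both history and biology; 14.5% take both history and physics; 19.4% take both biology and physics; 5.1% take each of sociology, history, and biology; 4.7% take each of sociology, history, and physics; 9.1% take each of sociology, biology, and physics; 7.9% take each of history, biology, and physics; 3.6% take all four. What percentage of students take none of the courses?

By inclusion–exclusion:
P(≥1) = 46.0 + 39.5 + 36.7 + 53.1 − 16.0 − 15.8 − 22.8 − 14.3 − 14.5 − 19.4 + 5.1 + 4.7 + 9.1 + 7.9 − 3.6 = 95.7%
P(none) = 100% − 95.7% = 4.3%

4.3%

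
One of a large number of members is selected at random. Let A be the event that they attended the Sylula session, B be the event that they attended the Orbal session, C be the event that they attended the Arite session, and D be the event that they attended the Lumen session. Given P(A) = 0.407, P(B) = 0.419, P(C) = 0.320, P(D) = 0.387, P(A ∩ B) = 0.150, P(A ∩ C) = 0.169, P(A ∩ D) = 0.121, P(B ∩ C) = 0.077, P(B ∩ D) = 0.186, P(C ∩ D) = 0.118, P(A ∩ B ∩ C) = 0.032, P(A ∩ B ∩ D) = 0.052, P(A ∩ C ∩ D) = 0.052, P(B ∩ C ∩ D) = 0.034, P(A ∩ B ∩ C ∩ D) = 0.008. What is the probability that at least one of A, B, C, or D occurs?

0.874

P(A ∪ B ∪ C ∪ D) = 0.407 + 0.419 + 0.320 + 0.387 − 0.150 − 0.169 − 0.121 − 0.077 − 0.186 − 0.118 + 0.032 + 0.052 + 0.052 + 0.034 − 0.008 = 0.874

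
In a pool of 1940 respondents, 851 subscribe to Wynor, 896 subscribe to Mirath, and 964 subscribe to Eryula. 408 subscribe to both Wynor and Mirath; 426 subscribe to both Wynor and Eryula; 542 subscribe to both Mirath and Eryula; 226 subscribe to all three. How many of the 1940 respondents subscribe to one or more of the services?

|union| = 851 + 896 + 964 − 408 − 426 − 542 + 226 = 1561

1561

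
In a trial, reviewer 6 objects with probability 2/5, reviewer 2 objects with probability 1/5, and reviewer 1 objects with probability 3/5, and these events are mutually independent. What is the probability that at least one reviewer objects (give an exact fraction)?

101/125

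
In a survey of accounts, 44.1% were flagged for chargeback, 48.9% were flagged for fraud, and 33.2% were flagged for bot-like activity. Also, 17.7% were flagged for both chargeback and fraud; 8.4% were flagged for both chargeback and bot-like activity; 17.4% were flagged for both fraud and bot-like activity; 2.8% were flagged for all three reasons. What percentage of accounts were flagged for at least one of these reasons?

By inclusion-exclusion,
P(at least one) = 44.1 + 48.9 + 33.2 − 17.7 − 8.4 − 17.4 + 2.8 = 85.5%

85.5%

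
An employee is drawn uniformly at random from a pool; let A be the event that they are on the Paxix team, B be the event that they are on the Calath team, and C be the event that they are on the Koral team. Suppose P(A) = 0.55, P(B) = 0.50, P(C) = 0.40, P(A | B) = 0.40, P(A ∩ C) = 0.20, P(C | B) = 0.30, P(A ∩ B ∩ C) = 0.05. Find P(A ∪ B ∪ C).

P(A ∩ B) = P(B)·P(A|B) = 0.50 × 0.40 = 0.20
P(B ∩ C) = P(B)·P(C|B) = 0.50 × 0.30 = 0.15
P(A ∪ B ∪ C) = 0.55 + 0.50 + 0.40 − 0.20 − 0.20 − 0.15 + 0.05 = 0.95

0.95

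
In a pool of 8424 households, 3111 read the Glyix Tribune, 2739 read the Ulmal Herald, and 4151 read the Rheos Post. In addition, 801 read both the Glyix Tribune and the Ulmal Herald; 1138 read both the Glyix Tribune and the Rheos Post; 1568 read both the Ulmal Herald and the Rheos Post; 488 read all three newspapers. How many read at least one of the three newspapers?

6982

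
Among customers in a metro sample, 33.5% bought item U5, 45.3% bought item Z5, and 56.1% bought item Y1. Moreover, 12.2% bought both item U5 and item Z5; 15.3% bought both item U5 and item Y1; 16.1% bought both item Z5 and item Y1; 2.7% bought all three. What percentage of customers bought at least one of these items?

94.0%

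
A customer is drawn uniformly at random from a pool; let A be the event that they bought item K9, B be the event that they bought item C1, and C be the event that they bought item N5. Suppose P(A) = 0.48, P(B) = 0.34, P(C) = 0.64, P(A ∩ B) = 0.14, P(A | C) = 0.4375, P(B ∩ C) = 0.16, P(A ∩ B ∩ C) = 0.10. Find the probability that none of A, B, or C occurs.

P(A ∩ C) = P(C)·P(A|C) = 0.64 × 0.4375 = 0.28
Inclusion–exclusion gives
P(A ∪ B ∪ C) = 0.48 + 0.34 + 0.64 − 0.14 − 0.28 − 0.16 + 0.10 = 0.98
P(none) = 1 − 0.98 = 0.02

0.02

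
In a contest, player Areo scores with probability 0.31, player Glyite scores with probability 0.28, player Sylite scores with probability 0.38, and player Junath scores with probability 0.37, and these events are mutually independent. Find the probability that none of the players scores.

0.19405008

P(none) = (1 − 0.31) × (1 − 0.28) × (1 − 0.38) × (1 − 0.37) = 0.69 × 0.72 × 0.62 × 0.63 = 0.19405008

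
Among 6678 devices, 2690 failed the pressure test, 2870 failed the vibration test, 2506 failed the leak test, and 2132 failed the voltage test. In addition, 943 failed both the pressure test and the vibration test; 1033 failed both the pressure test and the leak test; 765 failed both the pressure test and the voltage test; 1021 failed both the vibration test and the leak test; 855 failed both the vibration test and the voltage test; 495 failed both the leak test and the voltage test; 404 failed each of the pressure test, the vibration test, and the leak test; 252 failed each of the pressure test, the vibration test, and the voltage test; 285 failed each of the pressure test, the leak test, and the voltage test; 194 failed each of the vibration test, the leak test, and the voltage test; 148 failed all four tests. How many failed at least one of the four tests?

|union| = 2690 + 2870 + 2506 + 2132 − 943 − 1033 − 765 − 1021 − 855 − 495 + 404 + 252 + 285 + 194 − 148 = 6073

6073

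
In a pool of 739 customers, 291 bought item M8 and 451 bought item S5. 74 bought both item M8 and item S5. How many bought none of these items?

71

Using inclusion–exclusion:
N(≥1) = 291 + 451 − 74 = 668
None: 739 − 668 = 71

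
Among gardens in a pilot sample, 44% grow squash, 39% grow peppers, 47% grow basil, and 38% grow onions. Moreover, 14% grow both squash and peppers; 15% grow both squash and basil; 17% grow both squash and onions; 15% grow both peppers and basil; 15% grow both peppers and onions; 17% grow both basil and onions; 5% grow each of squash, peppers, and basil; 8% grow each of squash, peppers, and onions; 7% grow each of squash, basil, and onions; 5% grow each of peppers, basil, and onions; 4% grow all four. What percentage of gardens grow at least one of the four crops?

96%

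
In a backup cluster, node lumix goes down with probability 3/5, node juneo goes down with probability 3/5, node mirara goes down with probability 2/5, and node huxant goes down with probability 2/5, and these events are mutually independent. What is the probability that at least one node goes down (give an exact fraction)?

P(none) = (1 − 3/5) × (1 − 3/5) × (1 − 2/5) × (1 − 2/5) = 2/5 × 2/5 × 3/5 × 3/5 = 36/625
P(at least one) = 1 − 36/625 = 589/625

589/625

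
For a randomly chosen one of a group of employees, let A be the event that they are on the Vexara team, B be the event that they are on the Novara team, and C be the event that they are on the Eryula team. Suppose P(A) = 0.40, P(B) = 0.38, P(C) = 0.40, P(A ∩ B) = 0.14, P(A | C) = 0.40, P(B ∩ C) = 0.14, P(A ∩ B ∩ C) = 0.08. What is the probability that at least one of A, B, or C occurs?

P(A ∩ C) = P(C)·P(A|C) = 0.40 × 0.40 = 0.16
Inclusion–exclusion gives
P(A ∪ B ∪ C) = 0.40 + 0.38 + 0.40 − 0.14 − 0.16 − 0.14 + 0.08 = 0.82

0.82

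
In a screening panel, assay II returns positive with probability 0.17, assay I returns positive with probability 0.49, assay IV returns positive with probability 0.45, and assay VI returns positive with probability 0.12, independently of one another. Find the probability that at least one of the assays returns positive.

0.7951228

Independence gives P(none) = ∏(1 − pᵢ).
P(none) = (1 − 0.17) × (1 − 0.49) × (1 − 0.45) × (1 − 0.12) = 0.83 × 0.51 × 0.55 × 0.88 = 0.2048772
P(at least one) = 1 − 0.2048772 = 0.7951228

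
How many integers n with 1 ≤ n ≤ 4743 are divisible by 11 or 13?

762

floor(4743/11) + floor(4743/13) − floor(4743/143) = 431 + 364 − 33 = 762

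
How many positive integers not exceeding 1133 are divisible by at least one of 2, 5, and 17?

Apply inclusion-exclusion:
floor(1133/2) + floor(1133/5) + floor(1133/17) − floor(1133/10) − floor(1133/34) − floor(1133/85) + floor(1133/170) = 566 + 226 + 66 − 113 − 33 − 13 + 6 = 705

705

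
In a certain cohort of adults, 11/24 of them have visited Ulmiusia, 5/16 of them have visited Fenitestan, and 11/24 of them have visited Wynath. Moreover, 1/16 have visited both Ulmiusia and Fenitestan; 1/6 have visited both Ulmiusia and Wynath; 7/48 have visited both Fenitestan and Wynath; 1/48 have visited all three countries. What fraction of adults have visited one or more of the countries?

Using inclusion–exclusion:
P(at least one) = 11/24 + 5/16 + 11/24 − 1/16 − 1/6 − 7/48 + 1/48 = 7/8

7/8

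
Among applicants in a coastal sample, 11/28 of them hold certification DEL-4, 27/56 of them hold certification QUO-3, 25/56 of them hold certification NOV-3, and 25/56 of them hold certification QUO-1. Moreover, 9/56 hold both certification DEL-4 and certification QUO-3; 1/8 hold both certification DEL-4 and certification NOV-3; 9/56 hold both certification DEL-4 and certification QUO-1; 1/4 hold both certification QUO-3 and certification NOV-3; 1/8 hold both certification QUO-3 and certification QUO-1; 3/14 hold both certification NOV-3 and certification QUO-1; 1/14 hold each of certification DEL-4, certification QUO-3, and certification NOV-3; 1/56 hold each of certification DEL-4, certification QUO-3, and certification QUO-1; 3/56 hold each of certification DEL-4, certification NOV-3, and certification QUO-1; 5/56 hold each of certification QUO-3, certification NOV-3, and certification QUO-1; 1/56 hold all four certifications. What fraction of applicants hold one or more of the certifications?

53/56

Using inclusion–exclusion:
P(≥1) = 11/28 + 27/56 + 25/56 + 25/56 − 9/56 − 1/8 − 9/56 − 1/4 − 1/8 − 3/14 + 1/14 + 1/56 + 3/56 + 5/56 − 1/56 = 53/56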